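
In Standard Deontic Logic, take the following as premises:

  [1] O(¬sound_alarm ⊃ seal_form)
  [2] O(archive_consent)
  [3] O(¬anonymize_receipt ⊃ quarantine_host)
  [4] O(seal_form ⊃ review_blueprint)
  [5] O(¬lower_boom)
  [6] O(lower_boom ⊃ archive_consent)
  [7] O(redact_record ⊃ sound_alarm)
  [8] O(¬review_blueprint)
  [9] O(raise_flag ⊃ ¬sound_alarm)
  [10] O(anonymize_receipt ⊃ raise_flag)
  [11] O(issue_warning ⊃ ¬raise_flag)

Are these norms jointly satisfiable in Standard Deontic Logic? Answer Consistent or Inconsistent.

Consistent

Premise 6 is O(lower_boom ⊃ archive_consent); even if O(archive_consent) held, inferring O(lower_boom) would be affirming the consequent — invalid.
So O(lower_boom) is not derivable, and the apparent clash with O(¬lower_boom) does not arise.
A world satisfying every obligation exists (e.g. anonymize_receipt=false, archive_consent=true, issue_warning=false, lower_boom=false, quarantine_host=true, raise_flag=false, redact_record=false, review_blueprint=false, seal_form=false, sound_alarm=true); no atom is both obligatory and forbidden, so the set is consistent.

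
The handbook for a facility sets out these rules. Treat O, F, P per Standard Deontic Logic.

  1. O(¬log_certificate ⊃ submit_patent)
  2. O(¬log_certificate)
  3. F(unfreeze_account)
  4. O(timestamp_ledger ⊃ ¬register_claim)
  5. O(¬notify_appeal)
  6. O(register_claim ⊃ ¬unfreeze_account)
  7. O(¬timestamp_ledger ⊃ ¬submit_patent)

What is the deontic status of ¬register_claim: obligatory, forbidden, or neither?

Obligatory

From premise 2 we have O(¬log_certificate).
Applying K to premise 1 (O(¬log_certificate ⊃ submit_patent)) and O(¬log_certificate) yields O(submit_patent).
Premise 7 is O(¬timestamp_ledger ⊃ ¬submit_patent); contrapositively O(submit_patent ⊃ timestamp_ledger). Since O(submit_patent) holds, K gives O(timestamp_ledger).
Applying K to premise 4 (O(timestamp_ledger ⊃ ¬register_claim)) and O(timestamp_ledger) yields O(¬register_claim).
Premises 3, 5, 6 do not contribute to this derivation.
Hence ¬register_claim is obligatory.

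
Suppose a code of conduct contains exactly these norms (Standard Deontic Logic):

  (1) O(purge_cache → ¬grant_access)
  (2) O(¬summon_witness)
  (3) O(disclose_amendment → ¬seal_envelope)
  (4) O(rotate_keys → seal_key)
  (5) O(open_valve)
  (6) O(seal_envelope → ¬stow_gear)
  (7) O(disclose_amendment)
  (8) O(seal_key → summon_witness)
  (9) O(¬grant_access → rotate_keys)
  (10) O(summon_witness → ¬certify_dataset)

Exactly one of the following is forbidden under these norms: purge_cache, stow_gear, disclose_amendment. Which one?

purge_cache

Premise 2 states O(¬summon_witness) outright.
Premise 8 is O(seal_key → summon_witness); contrapositively O(¬summon_witness → ¬seal_key). Since O(¬summon_witness) holds, K gives O(¬seal_key).
Premise 4, O(rotate_keys → seal_key), contraposes to O(¬seal_key → ¬rotate_keys); with O(¬seal_key) we get O(¬rotate_keys).
Premise 9 is O(¬grant_access → rotate_keys); contrapositively O(¬rotate_keys → grant_access). Since O(¬rotate_keys) holds, K gives O(grant_access).
Premise 1, O(purge_cache → ¬grant_access), contraposes to O(grant_access → ¬purge_cache); with O(grant_access) we get O(¬purge_cache).
So O(¬purge_cache) holds, i.e. purge_cache is forbidden. None of the other listed options is forbidden under the premises.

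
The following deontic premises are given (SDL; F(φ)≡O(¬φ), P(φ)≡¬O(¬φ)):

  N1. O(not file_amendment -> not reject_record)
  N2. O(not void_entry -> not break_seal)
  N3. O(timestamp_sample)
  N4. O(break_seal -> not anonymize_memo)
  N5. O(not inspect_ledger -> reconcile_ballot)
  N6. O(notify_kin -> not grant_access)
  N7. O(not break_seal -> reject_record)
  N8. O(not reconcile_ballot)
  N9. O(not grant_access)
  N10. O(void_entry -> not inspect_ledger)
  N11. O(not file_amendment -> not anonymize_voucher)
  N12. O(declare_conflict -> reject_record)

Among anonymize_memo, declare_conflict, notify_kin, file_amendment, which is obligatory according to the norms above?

From premise 8 we have O(not reconcile_ballot).
The contrapositive of premise 5 (O(not inspect_ledger -> reconcile_ballot)) is O(not reconcile_ballot -> inspect_ledger), and O(not reconcile_ballot) is already established, so O(inspect_ledger).
The contrapositive of premise 10 (O(void_entry -> not inspect_ledger)) is O(inspect_ledger -> not void_entry), and O(inspect_ledger) is already established, so O(not void_entry).
From O(not void_entry) and premise 2, O(not void_entry -> not break_seal), we obtain O(not break_seal).
Applying K to premise 7 (O(not break_seal -> reject_record)) and O(not break_seal) yields O(reject_record).
Premise 1, O(not file_amendment -> not reject_record), contraposes to O(reject_record -> file_amendment); with O(reject_record) we get O(file_amendment).
So O(file_amendment) holds — file_amendment is obligatory. None of the other listed options is made obligatory by any chain of premises.

file_amendment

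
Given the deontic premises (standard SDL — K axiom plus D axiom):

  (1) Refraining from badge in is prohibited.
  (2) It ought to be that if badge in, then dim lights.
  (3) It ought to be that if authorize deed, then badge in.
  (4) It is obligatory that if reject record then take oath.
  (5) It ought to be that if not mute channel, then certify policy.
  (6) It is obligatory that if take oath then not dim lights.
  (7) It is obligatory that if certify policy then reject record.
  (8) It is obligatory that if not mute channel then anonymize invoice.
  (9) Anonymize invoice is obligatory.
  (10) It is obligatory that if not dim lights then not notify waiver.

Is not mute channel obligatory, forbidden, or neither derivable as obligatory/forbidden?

Forbidden

F(¬badge_in) at premise 1 means O(badge_in).
With premise 2, O(badge_in → dim_lights), the K-axiom yields O(dim_lights).
Premise 6 is O(take_oath → ¬dim_lights); contrapositively O(dim_lights → ¬take_oath). Since O(dim_lights) holds, K gives O(¬take_oath).
Premise 4, O(reject_record → take_oath), contraposes to O(¬take_oath → ¬reject_record); with O(¬take_oath) we get O(¬reject_record).
Premise 7, O(certify_policy → reject_record), contraposes to O(¬reject_record → ¬certify_policy); with O(¬reject_record) we get O(¬certify_policy).
Premise 5, O(¬mute_channel → certify_policy), contraposes to O(¬certify_policy → mute_channel); with O(¬certify_policy) we get O(mute_channel).
Premises 3, 8, 9, 10 do not contribute to this derivation.
Thus O(mute_channel), which is F(¬mute_channel): ¬mute_channel is forbidden.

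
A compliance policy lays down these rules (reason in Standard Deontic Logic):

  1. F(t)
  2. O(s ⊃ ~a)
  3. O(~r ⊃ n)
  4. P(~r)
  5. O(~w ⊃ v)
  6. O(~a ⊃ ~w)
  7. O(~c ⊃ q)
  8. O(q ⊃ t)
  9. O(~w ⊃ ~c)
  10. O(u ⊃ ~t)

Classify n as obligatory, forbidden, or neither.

Premise 3 is O(~r ⊃ n), but O(~r) is not derivable from the premises (the permission P(~r) asserts only ~O(r), not O(~r)), so it does not yield O(n).
No premise or chain of K-axiom applications forces O(n), and none forces O(~n). So n is neither obligatory nor forbidden under these norms.

Neither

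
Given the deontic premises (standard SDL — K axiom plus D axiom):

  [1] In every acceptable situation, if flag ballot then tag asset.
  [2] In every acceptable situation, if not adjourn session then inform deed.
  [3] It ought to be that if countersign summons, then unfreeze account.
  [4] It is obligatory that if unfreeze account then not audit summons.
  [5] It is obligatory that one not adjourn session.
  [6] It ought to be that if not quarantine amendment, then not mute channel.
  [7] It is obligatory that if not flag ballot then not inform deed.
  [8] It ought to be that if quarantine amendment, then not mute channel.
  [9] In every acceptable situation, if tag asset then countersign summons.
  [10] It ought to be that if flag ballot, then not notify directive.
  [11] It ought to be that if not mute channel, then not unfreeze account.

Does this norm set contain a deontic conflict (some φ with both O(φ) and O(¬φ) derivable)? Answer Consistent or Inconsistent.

By case analysis on ¬quarantine_amendment: premise 6 gives O(¬quarantine_amendment → ¬mute_channel) and premise 8 gives O(quarantine_amendment → ¬mute_channel), so O(¬mute_channel) either way.
Premise 11 is O(¬mute_channel → ¬unfreeze_account); since O(¬mute_channel), deontic closure gives O(¬unfreeze_account).
Premise 3, O(countersign_summons → unfreeze_account), contraposes to O(¬unfreeze_account → ¬countersign_summons); with O(¬unfreeze_account) we get O(¬countersign_summons).
Premise 9, O(tag_asset → countersign_summons), contraposes to O(¬countersign_summons → ¬tag_asset); with O(¬countersign_summons) we get O(¬tag_asset).
The contrapositive of premise 1 (O(flag_ballot → tag_asset)) is O(¬tag_asset → ¬flag_ballot), and O(¬tag_asset) is already established, so O(¬flag_ballot).
Premise 7 is O(¬flag_ballot → ¬inform_deed); since O(¬flag_ballot), deontic closure gives O(¬inform_deed).
The contrapositive of premise 2 (O(¬adjourn_session → inform_deed)) is O(¬inform_deed → adjourn_session), and O(¬inform_deed) is already established, so O(adjourn_session).
Yet premise 5 states O(¬adjourn_session).
We now have both O(adjourn_session) and O(¬adjourn_session) — adjourn_session is simultaneously obligatory and forbidden, violating the D-axiom.

Inconsistent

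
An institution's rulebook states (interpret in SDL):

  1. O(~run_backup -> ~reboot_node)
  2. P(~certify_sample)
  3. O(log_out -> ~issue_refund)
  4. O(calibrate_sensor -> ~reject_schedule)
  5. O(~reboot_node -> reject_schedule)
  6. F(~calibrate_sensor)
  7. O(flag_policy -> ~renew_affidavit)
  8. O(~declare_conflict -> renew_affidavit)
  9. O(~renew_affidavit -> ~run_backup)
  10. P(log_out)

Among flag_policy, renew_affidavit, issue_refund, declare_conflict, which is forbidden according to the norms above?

flag_policy

Premise 6 is F(~calibrate_sensor), i.e. O(calibrate_sensor).
Applying K to premise 4 (O(calibrate_sensor -> ~reject_schedule)) and O(calibrate_sensor) yields O(~reject_schedule).
The contrapositive of premise 5 (O(~reboot_node -> reject_schedule)) is O(~reject_schedule -> reboot_node), and O(~reject_schedule) is already established, so O(reboot_node).
Premise 1 is O(~run_backup -> ~reboot_node); contrapositively O(reboot_node -> run_backup). Since O(reboot_node) holds, K gives O(run_backup).
Premise 9 is O(~renew_affidavit -> ~run_backup); contrapositively O(run_backup -> renew_affidavit). Since O(run_backup) holds, K gives O(renew_affidavit).
Premise 7 is O(flag_policy -> ~renew_affidavit); contrapositively O(renew_affidavit -> ~flag_policy). Since O(renew_affidavit) holds, K gives O(~flag_policy).
So O(~flag_policy) holds, i.e. flag_policy is forbidden. None of the other listed options is forbidden under the premises.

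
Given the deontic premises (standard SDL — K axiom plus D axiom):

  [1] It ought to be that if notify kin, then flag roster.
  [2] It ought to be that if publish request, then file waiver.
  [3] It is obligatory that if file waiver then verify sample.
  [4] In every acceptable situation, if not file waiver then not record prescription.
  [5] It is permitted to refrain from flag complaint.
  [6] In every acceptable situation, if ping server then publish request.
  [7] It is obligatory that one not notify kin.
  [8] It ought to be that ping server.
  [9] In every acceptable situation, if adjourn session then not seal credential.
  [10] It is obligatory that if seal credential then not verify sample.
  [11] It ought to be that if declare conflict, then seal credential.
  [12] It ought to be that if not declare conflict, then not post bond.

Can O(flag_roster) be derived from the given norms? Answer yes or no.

Premise 1 is O(notify_kin → flag_roster), but O(notify_kin) is not derivable from the premises, so it does not yield O(flag_roster).
No other premise forces O(flag_roster). An ideal world satisfying every premise can still have flag_roster false, so O(flag_roster) is not derivable.

No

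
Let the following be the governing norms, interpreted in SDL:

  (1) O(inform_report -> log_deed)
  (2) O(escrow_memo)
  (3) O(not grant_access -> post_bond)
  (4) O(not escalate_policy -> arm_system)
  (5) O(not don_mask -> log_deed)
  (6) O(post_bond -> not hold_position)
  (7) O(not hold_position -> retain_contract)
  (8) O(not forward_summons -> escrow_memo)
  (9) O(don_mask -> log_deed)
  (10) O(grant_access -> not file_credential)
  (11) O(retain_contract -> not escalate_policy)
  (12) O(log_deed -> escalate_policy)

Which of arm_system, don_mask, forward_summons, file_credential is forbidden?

Premises 5 and 9 cover both cases: O(not don_mask -> log_deed) and O(don_mask -> log_deed). Since not don_mask ∨ don_mask is a tautology, O(log_deed) follows.
Premise 12 is O(log_deed -> escalate_policy); since O(log_deed), deontic closure gives O(escalate_policy).
Premise 11, O(retain_contract -> not escalate_policy), contraposes to O(escalate_policy -> not retain_contract); with O(escalate_policy) we get O(not retain_contract).
Premise 7 is O(not hold_position -> retain_contract); contrapositively O(not retain_contract -> hold_position). Since O(not retain_contract) holds, K gives O(hold_position).
The contrapositive of premise 6 (O(post_bond -> not hold_position)) is O(hold_position -> not post_bond), and O(hold_position) is already established, so O(not post_bond).
The contrapositive of premise 3 (O(not grant_access -> post_bond)) is O(not post_bond -> grant_access), and O(not post_bond) is already established, so O(grant_access).
Applying K to premise 10 (O(grant_access -> not file_credential)) and O(grant_access) yields O(not file_credential).
So O(not file_credential) holds, i.e. file_credential is forbidden. None of the other listed options is forbidden under the premises.

file_credential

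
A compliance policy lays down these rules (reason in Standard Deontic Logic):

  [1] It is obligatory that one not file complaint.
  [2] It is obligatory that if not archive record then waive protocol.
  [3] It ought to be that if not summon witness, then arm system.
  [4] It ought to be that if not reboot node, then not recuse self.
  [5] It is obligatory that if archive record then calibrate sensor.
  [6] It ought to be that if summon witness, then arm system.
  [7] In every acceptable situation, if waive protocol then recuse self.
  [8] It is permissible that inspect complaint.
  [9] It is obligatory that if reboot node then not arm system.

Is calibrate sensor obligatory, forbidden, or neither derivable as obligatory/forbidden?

Obligatory

By case analysis on summon_witness: premise 6 gives O(summon_witness → arm_system) and premise 3 gives O(¬summon_witness → arm_system), so O(arm_system) either way.
Premise 9, O(reboot_node → ¬arm_system), contraposes to O(arm_system → ¬reboot_node); with O(arm_system) we get O(¬reboot_node).
Premise 4 is O(¬reboot_node → ¬recuse_self); since O(¬reboot_node), deontic closure gives O(¬recuse_self).
Premise 7 is O(waive_protocol → recuse_self); contrapositively O(¬recuse_self → ¬waive_protocol). Since O(¬recuse_self) holds, K gives O(¬waive_protocol).
Premise 2 is O(¬archive_record → waive_protocol); contrapositively O(¬waive_protocol → archive_record). Since O(¬waive_protocol) holds, K gives O(archive_record).
Premise 5 is O(archive_record → calibrate_sensor); since O(archive_record), deontic closure gives O(calibrate_sensor).
Premises 1, 8 do not contribute to this derivation.
Hence calibrate_sensor is obligatory.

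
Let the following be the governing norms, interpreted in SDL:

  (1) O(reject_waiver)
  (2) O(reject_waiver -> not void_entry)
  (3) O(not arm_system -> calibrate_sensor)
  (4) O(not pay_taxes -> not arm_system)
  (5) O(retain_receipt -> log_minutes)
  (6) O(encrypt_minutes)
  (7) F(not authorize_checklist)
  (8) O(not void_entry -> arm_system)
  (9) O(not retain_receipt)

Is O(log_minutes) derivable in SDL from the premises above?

Premise 5 is O(retain_receipt -> log_minutes), but O(retain_receipt) is not derivable from the premises, so it does not yield O(log_minutes).
No other premise forces O(log_minutes). An ideal world satisfying every premise can still have log_minutes false, so O(log_minutes) is not derivable.

No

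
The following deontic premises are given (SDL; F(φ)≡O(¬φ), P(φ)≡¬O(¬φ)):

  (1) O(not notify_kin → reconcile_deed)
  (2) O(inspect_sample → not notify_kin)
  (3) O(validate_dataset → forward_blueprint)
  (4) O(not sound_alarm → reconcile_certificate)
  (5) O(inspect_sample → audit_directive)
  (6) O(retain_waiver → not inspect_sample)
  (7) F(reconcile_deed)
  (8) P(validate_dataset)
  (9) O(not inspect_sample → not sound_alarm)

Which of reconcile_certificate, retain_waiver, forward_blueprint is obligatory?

reconcile_certificate

Premise 7, F(reconcile_deed), is equivalent to O(not reconcile_deed).
Premise 1, O(not notify_kin → reconcile_deed), contraposes to O(not reconcile_deed → notify_kin); with O(not reconcile_deed) we get O(notify_kin).
The contrapositive of premise 2 (O(inspect_sample → not notify_kin)) is O(notify_kin → not inspect_sample), and O(notify_kin) is already established, so O(not inspect_sample).
From O(not inspect_sample) and premise 9, O(not inspect_sample → not sound_alarm), we obtain O(not sound_alarm).
Premise 4 is O(not sound_alarm → reconcile_certificate); since O(not sound_alarm), deontic closure gives O(reconcile_certificate).
So O(reconcile_certificate) holds — reconcile_certificate is obligatory. None of the other listed options is made obligatory by any chain of premises.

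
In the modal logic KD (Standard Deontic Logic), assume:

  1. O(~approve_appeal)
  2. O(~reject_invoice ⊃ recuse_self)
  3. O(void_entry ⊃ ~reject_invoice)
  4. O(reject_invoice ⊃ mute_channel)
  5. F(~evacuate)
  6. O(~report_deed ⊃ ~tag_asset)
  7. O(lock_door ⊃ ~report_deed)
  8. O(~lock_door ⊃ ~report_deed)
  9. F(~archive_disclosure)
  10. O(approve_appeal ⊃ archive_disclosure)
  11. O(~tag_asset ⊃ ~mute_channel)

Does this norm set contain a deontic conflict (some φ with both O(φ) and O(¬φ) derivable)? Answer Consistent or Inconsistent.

Consistent

Premise 10 is O(approve_appeal ⊃ archive_disclosure); even if O(archive_disclosure) held, inferring O(approve_appeal) would be affirming the consequent — invalid.
So O(approve_appeal) is not derivable, and the apparent clash with O(~approve_appeal) does not arise.
A world satisfying every obligation exists (e.g. approve_appeal=false, archive_disclosure=true, evacuate=true, lock_door=false, mute_channel=false, recuse_self=true, reject_invoice=false, report_deed=false, tag_asset=false, void_entry=false); no atom is both obligatory and forbidden, so the set is consistent.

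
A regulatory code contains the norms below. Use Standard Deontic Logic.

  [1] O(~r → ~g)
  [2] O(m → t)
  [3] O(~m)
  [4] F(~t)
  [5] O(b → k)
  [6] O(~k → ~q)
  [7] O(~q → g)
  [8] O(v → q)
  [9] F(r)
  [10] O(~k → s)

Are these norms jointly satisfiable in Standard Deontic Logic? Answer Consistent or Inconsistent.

Consistent

Premise 2 is O(m → t); even if O(t) held, inferring O(m) would be affirming the consequent — invalid.
So O(m) is not derivable, and the apparent clash with O(~m) does not arise.
A world satisfying every obligation exists (e.g. b=false, g=false, k=true, m=false, q=true, r=false, s=false, t=true, v=false); no atom is both obligatory and forbidden, so the set is consistent.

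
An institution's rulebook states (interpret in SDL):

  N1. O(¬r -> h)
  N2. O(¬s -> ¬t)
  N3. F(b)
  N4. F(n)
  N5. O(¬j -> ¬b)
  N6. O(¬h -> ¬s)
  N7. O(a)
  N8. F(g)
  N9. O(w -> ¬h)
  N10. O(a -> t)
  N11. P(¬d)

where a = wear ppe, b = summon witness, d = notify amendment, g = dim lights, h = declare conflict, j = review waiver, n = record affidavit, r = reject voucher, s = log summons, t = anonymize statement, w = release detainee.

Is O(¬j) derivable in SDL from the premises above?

No

Premise 5 is O(¬j -> ¬b); even if O(¬b) held, inferring O(¬j) would be affirming the consequent — invalid.
No other premise forces O(¬j). An ideal world satisfying every premise can still have ¬j false, so O(¬j) is not derivable.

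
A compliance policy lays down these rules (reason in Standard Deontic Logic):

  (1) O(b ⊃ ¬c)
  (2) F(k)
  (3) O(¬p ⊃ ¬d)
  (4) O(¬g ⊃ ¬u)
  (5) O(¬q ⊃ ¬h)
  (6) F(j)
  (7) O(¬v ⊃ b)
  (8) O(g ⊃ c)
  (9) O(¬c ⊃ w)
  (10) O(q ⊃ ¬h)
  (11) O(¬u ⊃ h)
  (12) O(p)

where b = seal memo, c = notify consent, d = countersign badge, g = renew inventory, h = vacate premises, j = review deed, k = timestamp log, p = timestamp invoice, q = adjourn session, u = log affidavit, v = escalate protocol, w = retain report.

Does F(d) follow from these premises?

Premise 3 is O(¬p ⊃ ¬d), but O(¬p) is not derivable from the premises, so it does not yield O(¬d).
No other premise forces O(¬d). An ideal world satisfying every premise can still have d true, so F(d) is not derivable.

No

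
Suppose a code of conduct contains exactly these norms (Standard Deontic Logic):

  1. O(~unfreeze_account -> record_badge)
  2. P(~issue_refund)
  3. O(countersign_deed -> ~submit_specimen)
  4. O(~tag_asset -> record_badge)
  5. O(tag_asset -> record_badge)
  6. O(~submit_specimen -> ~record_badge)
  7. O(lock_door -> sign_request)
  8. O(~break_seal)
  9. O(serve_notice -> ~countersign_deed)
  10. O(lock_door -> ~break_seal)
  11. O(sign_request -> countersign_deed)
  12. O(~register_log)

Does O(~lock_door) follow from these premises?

Yes

Premises 5 and 4 are O(tag_asset -> record_badge) and O(~tag_asset -> record_badge); every ideal world satisfies tag_asset or ~tag_asset, so in either case record_badge holds — hence O(record_badge).
The contrapositive of premise 6 (O(~submit_specimen -> ~record_badge)) is O(record_badge -> submit_specimen), and O(record_badge) is already established, so O(submit_specimen).
Premise 3 is O(countersign_deed -> ~submit_specimen); contrapositively O(submit_specimen -> ~countersign_deed). Since O(submit_specimen) holds, K gives O(~countersign_deed).
Premise 11 is O(sign_request -> countersign_deed); contrapositively O(~countersign_deed -> ~sign_request). Since O(~countersign_deed) holds, K gives O(~sign_request).
The contrapositive of premise 7 (O(lock_door -> sign_request)) is O(~sign_request -> ~lock_door), and O(~sign_request) is already established, so O(~lock_door).
Premises 1, 2, 8, 9, 10, 12 do not contribute to this derivation.
So O(~lock_door) follows.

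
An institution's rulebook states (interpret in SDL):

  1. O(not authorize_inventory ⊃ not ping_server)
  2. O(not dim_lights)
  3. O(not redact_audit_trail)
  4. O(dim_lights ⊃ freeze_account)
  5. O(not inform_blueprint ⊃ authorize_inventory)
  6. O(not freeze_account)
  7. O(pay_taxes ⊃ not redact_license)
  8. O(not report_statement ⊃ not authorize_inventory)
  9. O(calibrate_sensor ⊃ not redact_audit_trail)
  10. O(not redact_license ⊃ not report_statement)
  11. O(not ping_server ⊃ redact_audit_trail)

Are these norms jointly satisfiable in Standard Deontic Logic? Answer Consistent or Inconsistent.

Premise 4 is O(dim_lights ⊃ freeze_account), but O(dim_lights) is not derivable from the premises, so it does not yield O(freeze_account).
So O(freeze_account) is not derivable, and the apparent clash with O(not freeze_account) does not arise.
A world satisfying every obligation exists (e.g. authorize_inventory=true, calibrate_sensor=false, dim_lights=false, freeze_account=false, inform_blueprint=false, pay_taxes=false, ping_server=true, redact_audit_trail=false, redact_license=true, report_statement=true); no atom is both obligatory and forbidden, so the set is consistent.

Consistent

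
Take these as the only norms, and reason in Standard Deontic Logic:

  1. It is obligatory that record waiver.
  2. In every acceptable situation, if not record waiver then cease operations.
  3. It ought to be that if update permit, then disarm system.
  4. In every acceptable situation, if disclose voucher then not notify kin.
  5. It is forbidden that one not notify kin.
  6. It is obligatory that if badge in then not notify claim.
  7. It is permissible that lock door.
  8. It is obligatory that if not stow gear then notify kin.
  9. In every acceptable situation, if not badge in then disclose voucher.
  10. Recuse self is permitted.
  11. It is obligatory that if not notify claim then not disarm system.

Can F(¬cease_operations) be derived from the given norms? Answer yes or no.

Premise 2 is O(¬record_waiver → cease_operations), but O(¬record_waiver) is not derivable from the premises, so it does not yield O(cease_operations).
No other premise forces O(cease_operations). An ideal world satisfying every premise can still have ¬cease_operations true, so F(¬cease_operations) is not derivable.

No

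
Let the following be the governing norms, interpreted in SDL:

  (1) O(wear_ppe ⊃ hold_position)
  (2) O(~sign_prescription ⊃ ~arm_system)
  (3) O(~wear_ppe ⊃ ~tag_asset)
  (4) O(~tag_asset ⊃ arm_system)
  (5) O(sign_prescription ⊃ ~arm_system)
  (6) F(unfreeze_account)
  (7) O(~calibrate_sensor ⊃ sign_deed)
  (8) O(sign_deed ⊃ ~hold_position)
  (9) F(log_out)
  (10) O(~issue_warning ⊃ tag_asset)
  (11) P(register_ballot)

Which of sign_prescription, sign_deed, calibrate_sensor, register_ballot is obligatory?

By case analysis on ~sign_prescription: premise 2 gives O(~sign_prescription ⊃ ~arm_system) and premise 5 gives O(sign_prescription ⊃ ~arm_system), so O(~arm_system) either way.
Premise 4 is O(~tag_asset ⊃ arm_system); contrapositively O(~arm_system ⊃ tag_asset). Since O(~arm_system) holds, K gives O(tag_asset).
Premise 3, O(~wear_ppe ⊃ ~tag_asset), contraposes to O(tag_asset ⊃ wear_ppe); with O(tag_asset) we get O(wear_ppe).
Premise 1 is O(wear_ppe ⊃ hold_position); since O(wear_ppe), deontic closure gives O(hold_position).
Premise 8 is O(sign_deed ⊃ ~hold_position); contrapositively O(hold_position ⊃ ~sign_deed). Since O(hold_position) holds, K gives O(~sign_deed).
Premise 7, O(~calibrate_sensor ⊃ sign_deed), contraposes to O(~sign_deed ⊃ calibrate_sensor); with O(~sign_deed) we get O(calibrate_sensor).
So O(calibrate_sensor) holds — calibrate_sensor is obligatory. None of the other listed options is made obligatory by any chain of premises.

calibrate_sensor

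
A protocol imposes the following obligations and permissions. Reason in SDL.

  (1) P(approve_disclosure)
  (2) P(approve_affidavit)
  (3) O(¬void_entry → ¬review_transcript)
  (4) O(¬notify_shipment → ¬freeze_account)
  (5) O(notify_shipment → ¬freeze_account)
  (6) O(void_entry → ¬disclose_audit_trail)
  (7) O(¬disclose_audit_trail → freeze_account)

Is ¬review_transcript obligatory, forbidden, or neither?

Obligatory

By case analysis on notify_shipment: premise 5 gives O(notify_shipment → ¬freeze_account) and premise 4 gives O(¬notify_shipment → ¬freeze_account), so O(¬freeze_account) either way.
The contrapositive of premise 7 (O(¬disclose_audit_trail → freeze_account)) is O(¬freeze_account → disclose_audit_trail), and O(¬freeze_account) is already established, so O(disclose_audit_trail).
Premise 6 is O(void_entry → ¬disclose_audit_trail); contrapositively O(disclose_audit_trail → ¬void_entry). Since O(disclose_audit_trail) holds, K gives O(¬void_entry).
From O(¬void_entry) and premise 3, O(¬void_entry → ¬review_transcript), we obtain O(¬review_transcript).
Premises 1, 2 do not contribute to this derivation.
Hence ¬review_transcript is obligatory.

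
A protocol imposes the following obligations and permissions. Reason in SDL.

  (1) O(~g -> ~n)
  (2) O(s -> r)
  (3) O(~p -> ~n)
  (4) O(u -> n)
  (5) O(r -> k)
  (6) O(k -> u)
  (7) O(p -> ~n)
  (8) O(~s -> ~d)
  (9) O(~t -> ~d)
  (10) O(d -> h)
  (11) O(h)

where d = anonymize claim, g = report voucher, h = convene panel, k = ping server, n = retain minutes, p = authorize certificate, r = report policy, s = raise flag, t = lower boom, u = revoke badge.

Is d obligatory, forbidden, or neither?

Forbidden

By case analysis on p: premise 7 gives O(p -> ~n) and premise 3 gives O(~p -> ~n), so O(~n) either way.
The contrapositive of premise 4 (O(u -> n)) is O(~n -> ~u), and O(~n) is already established, so O(~u).
Premise 6 is O(k -> u); contrapositively O(~u -> ~k). Since O(~u) holds, K gives O(~k).
Premise 5 is O(r -> k); contrapositively O(~k -> ~r). Since O(~k) holds, K gives O(~r).
Premise 2 is O(s -> r); contrapositively O(~r -> ~s). Since O(~r) holds, K gives O(~s).
From O(~s) and premise 8, O(~s -> ~d), we obtain O(~d).
Premises 1, 9, 10, 11 do not contribute to this derivation.
Thus O(~d), which is F(d): d is forbidden.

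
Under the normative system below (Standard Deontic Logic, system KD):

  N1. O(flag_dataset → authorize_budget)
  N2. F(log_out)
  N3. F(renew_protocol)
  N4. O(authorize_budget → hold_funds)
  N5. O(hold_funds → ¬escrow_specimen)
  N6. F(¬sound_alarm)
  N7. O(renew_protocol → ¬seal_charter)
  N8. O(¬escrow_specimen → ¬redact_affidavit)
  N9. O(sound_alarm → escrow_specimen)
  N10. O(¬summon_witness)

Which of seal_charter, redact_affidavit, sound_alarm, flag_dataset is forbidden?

flag_dataset

F(¬sound_alarm) at premise 6 means O(sound_alarm).
Premise 9 is O(sound_alarm → escrow_specimen); since O(sound_alarm), deontic closure gives O(escrow_specimen).
Premise 5 is O(hold_funds → ¬escrow_specimen); contrapositively O(escrow_specimen → ¬hold_funds). Since O(escrow_specimen) holds, K gives O(¬hold_funds).
Premise 4, O(authorize_budget → hold_funds), contraposes to O(¬hold_funds → ¬authorize_budget); with O(¬hold_funds) we get O(¬authorize_budget).
The contrapositive of premise 1 (O(flag_dataset → authorize_budget)) is O(¬authorize_budget → ¬flag_dataset), and O(¬authorize_budget) is already established, so O(¬flag_dataset).
So O(¬flag_dataset) holds, i.e. flag_dataset is forbidden. None of the other listed options is forbidden under the premises.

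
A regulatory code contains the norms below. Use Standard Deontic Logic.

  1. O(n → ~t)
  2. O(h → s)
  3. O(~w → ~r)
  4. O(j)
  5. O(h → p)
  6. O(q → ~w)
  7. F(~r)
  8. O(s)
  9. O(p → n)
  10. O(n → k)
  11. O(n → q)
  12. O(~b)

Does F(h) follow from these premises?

Premise 7, F(~r), is equivalent to O(r).
The contrapositive of premise 3 (O(~w → ~r)) is O(r → w), and O(r) is already established, so O(w).
The contrapositive of premise 6 (O(q → ~w)) is O(w → ~q), and O(w) is already established, so O(~q).
Premise 11 is O(n → q); contrapositively O(~q → ~n). Since O(~q) holds, K gives O(~n).
The contrapositive of premise 9 (O(p → n)) is O(~n → ~p), and O(~n) is already established, so O(~p).
Premise 5, O(h → p), contraposes to O(~p → ~h); with O(~p) we get O(~h).
Premises 1, 2, 4, 8, 10, 12 do not contribute to this derivation.
So O(~h) holds, i.e. F(h). The claim follows.

Yes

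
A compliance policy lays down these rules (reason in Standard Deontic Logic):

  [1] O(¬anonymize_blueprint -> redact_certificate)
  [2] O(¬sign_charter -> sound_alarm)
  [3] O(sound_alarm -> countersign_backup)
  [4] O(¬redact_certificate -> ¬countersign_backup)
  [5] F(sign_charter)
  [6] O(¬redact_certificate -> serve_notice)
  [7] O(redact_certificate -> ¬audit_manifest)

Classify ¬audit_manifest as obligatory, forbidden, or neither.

F(sign_charter) at premise 5 means O(¬sign_charter).
Premise 2 is O(¬sign_charter -> sound_alarm); since O(¬sign_charter), deontic closure gives O(sound_alarm).
With premise 3, O(sound_alarm -> countersign_backup), the K-axiom yields O(countersign_backup).
Premise 4, O(¬redact_certificate -> ¬countersign_backup), contraposes to O(countersign_backup -> redact_certificate); with O(countersign_backup) we get O(redact_certificate).
With premise 7, O(redact_certificate -> ¬audit_manifest), the K-axiom yields O(¬audit_manifest).
Premises 1, 6 do not contribute to this derivation.
Hence ¬audit_manifest is obligatory.

Obligatory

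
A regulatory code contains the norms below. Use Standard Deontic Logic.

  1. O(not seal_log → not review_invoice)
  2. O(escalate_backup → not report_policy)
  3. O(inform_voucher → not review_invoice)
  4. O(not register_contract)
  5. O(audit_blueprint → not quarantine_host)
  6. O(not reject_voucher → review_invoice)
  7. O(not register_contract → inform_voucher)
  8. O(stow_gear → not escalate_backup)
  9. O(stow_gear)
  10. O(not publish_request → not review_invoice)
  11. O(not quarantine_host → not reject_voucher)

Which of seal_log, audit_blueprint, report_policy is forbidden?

audit_blueprint

Premise 4 gives O(not register_contract).
Applying K to premise 7 (O(not register_contract → inform_voucher)) and O(not register_contract) yields O(inform_voucher).
Applying K to premise 3 (O(inform_voucher → not review_invoice)) and O(inform_voucher) yields O(not review_invoice).
Premise 6, O(not reject_voucher → review_invoice), contraposes to O(not review_invoice → reject_voucher); with O(not review_invoice) we get O(reject_voucher).
Premise 11 is O(not quarantine_host → not reject_voucher); contrapositively O(reject_voucher → quarantine_host). Since O(reject_voucher) holds, K gives O(quarantine_host).
The contrapositive of premise 5 (O(audit_blueprint → not quarantine_host)) is O(quarantine_host → not audit_blueprint), and O(quarantine_host) is already established, so O(not audit_blueprint).
So O(not audit_blueprint) holds, i.e. audit_blueprint is forbidden. None of the other listed options is forbidden under the premises.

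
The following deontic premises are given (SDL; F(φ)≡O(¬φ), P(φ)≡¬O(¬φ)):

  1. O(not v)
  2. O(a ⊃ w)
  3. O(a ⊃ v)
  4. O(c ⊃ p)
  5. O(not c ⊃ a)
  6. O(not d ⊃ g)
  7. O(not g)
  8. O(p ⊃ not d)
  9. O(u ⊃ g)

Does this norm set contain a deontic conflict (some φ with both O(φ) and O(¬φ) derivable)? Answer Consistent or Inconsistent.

Inconsistent

From premise 1 we have O(not v).
The contrapositive of premise 3 (O(a ⊃ v)) is O(not v ⊃ not a), and O(not v) is already established, so O(not a).
Premise 5, O(not c ⊃ a), contraposes to O(not a ⊃ c); with O(not a) we get O(c).
Applying K to premise 4 (O(c ⊃ p)) and O(c) yields O(p).
Applying K to premise 8 (O(p ⊃ not d)) and O(p) yields O(not d).
Premise 6 is O(not d ⊃ g); since O(not d), deontic closure gives O(g).
However, premise 7 gives O(not g).
We now have both O(g) and O(not g) — g is simultaneously obligatory and forbidden, violating the D-axiom.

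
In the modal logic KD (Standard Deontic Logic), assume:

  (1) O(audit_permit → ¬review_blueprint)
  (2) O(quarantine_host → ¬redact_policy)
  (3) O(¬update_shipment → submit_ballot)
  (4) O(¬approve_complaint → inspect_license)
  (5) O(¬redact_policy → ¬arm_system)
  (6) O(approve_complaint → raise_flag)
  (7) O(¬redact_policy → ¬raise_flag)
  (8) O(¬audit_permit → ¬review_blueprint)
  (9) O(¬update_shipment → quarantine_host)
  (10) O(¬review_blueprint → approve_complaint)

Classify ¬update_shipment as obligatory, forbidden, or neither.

Premises 1 and 8 cover both cases: O(audit_permit → ¬review_blueprint) and O(¬audit_permit → ¬review_blueprint). Since audit_permit ∨ ¬audit_permit is a tautology, O(¬review_blueprint) follows.
Premise 10 is O(¬review_blueprint → approve_complaint); since O(¬review_blueprint), deontic closure gives O(approve_complaint).
From O(approve_complaint) and premise 6, O(approve_complaint → raise_flag), we obtain O(raise_flag).
Premise 7, O(¬redact_policy → ¬raise_flag), contraposes to O(raise_flag → redact_policy); with O(raise_flag) we get O(redact_policy).
The contrapositive of premise 2 (O(quarantine_host → ¬redact_policy)) is O(redact_policy → ¬quarantine_host), and O(redact_policy) is already established, so O(¬quarantine_host).
The contrapositive of premise 9 (O(¬update_shipment → quarantine_host)) is O(¬quarantine_host → update_shipment), and O(¬quarantine_host) is already established, so O(update_shipment).
Premises 3, 4, 5 do not contribute to this derivation.
Thus O(update_shipment), which is F(¬update_shipment): ¬update_shipment is forbidden.

Forbidden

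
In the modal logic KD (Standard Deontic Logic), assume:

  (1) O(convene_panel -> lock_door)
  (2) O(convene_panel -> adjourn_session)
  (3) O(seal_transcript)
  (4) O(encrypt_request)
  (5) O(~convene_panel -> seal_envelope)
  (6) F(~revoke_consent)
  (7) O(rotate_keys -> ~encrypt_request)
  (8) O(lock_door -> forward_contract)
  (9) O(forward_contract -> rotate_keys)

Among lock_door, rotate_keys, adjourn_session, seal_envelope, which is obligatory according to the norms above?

seal_envelope

Premise 4 states O(encrypt_request) outright.
Premise 7, O(rotate_keys -> ~encrypt_request), contraposes to O(encrypt_request -> ~rotate_keys); with O(encrypt_request) we get O(~rotate_keys).
Premise 9 is O(forward_contract -> rotate_keys); contrapositively O(~rotate_keys -> ~forward_contract). Since O(~rotate_keys) holds, K gives O(~forward_contract).
Premise 8 is O(lock_door -> forward_contract); contrapositively O(~forward_contract -> ~lock_door). Since O(~forward_contract) holds, K gives O(~lock_door).
Premise 1, O(convene_panel -> lock_door), contraposes to O(~lock_door -> ~convene_panel); with O(~lock_door) we get O(~convene_panel).
Premise 5 is O(~convene_panel -> seal_envelope); since O(~convene_panel), deontic closure gives O(seal_envelope).
So O(seal_envelope) holds — seal_envelope is obligatory. None of the other listed options is made obligatory by any chain of premises.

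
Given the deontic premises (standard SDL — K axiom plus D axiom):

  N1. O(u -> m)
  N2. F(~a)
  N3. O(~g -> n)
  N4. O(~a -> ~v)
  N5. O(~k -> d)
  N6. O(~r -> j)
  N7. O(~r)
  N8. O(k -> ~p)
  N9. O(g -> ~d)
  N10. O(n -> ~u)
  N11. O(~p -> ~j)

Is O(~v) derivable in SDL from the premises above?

No

Premise 4 is O(~a -> ~v), but O(~a) is not derivable from the premises, so it does not yield O(~v).
No other premise forces O(~v). An ideal world satisfying every premise can still have ~v false, so O(~v) is not derivable.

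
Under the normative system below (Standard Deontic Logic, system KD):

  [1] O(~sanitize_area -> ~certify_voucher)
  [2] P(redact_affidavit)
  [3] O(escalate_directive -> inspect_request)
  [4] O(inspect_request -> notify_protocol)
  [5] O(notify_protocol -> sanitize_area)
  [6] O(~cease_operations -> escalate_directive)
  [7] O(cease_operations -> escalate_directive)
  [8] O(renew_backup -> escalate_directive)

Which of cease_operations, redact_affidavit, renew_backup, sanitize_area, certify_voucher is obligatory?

sanitize_area

Premises 6 and 7 are O(~cease_operations -> escalate_directive) and O(cease_operations -> escalate_directive); every ideal world satisfies ~cease_operations or cease_operations, so in either case escalate_directive holds — hence O(escalate_directive).
Applying K to premise 3 (O(escalate_directive -> inspect_request)) and O(escalate_directive) yields O(inspect_request).
Applying K to premise 4 (O(inspect_request -> notify_protocol)) and O(inspect_request) yields O(notify_protocol).
Applying K to premise 5 (O(notify_protocol -> sanitize_area)) and O(notify_protocol) yields O(sanitize_area).
So O(sanitize_area) holds — sanitize_area is obligatory. None of the other listed options is made obligatory by any chain of premises.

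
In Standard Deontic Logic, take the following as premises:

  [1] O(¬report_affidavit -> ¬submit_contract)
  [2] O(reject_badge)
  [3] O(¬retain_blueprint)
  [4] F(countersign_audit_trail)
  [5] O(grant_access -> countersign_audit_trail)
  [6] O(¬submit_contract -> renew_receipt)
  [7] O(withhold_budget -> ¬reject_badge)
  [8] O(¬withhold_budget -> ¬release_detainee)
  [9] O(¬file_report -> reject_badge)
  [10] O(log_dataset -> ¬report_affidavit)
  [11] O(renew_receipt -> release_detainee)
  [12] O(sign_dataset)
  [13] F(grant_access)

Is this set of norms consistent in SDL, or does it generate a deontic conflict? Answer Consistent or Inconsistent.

Consistent

Premise 5 is O(grant_access -> countersign_audit_trail), but O(grant_access) is not derivable from the premises, so it does not yield O(countersign_audit_trail).
So O(countersign_audit_trail) is not derivable, and the apparent clash with O(¬countersign_audit_trail) does not arise.
A world satisfying every obligation exists (e.g. countersign_audit_trail=false, file_report=false, grant_access=false, log_dataset=false, reject_badge=true, release_detainee=false, renew_receipt=false, report_affidavit=true, retain_blueprint=false, sign_dataset=true, submit_contract=true, withhold_budget=false); no atom is both obligatory and forbidden, so the set is consistent.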